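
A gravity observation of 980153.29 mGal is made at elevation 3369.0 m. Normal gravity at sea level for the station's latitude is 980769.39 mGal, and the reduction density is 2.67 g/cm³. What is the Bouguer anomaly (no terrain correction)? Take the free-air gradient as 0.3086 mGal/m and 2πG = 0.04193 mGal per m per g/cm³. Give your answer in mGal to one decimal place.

Free-air correction = 0.3086 × 3369.0 = 1039.67 mGal
Free-air anomaly = 980153.29 − 980769.39 + (1039.67) = 423.57 mGal
Bouguer slab correction = 0.04193 × 2.67 × 3369.0 = 377.17 mGal
Simple Bouguer anomaly = 423.57 − (377.17) = 46.40 mGal

46.4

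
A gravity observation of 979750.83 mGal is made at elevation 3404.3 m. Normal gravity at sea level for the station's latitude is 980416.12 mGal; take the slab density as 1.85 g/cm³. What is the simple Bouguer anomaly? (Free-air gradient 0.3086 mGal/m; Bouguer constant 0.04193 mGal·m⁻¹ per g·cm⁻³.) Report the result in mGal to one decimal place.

121.2

Free-air correction = 0.3086 × 3404.3 = 1050.57 mGal
Free-air anomaly = 979750.83 − 980416.12 + (1050.57) = 385.28 mGal
Bouguer slab correction = 0.04193 × 1.85 × 3404.3 = 264.07 mGal
Simple Bouguer anomaly = 385.28 − (264.07) = 121.21 mGal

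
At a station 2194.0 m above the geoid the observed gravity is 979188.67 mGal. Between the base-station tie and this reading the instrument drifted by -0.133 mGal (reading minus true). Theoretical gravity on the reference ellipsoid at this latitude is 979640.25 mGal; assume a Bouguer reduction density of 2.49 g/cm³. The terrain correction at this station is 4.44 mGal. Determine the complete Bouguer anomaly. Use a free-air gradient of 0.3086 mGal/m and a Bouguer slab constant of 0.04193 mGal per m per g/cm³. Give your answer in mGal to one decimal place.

Drift-corrected reading = 979188.67 − (-0.133) = 979188.803 mGal
Free-air correction = 0.3086 × 2194.0 = 677.07 mGal
Free-air anomaly = 979188.803 − 979640.25 + (677.07) = 225.623 mGal
Bouguer slab correction = 0.04193 × 2.49 × 2194.0 = 229.07 mGal
Simple Bouguer anomaly = 225.623 − (229.07) = -3.447 mGal
Complete Bouguer anomaly = -3.447 + 4.44 = 0.993 mGal

1.0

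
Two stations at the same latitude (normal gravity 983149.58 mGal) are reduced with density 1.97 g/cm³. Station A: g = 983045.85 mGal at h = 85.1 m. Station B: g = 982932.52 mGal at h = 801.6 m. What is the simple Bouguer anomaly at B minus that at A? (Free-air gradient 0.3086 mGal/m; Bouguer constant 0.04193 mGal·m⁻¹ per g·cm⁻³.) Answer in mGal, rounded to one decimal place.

48.6

Δg_SB(A) = 983045.85 − 983149.58 + 0.3086×85.1 − 0.04193×1.97×85.1 = -84.50 mGal
Δg_SB(B) = 982932.52 − 983149.58 + 0.3086×801.6 − 0.04193×1.97×801.6 = -35.90 mGal
Difference = -35.90 − (-84.50) = 48.60 mGal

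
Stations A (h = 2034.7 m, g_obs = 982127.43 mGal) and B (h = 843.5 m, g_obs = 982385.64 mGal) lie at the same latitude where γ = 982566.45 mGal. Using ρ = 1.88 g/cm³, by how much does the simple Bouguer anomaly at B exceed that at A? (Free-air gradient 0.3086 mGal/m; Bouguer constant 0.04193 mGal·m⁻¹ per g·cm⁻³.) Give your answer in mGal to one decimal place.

Δg_SB(A) = 982127.43 − 982566.45 + 0.3086×2034.7 − 0.04193×1.88×2034.7 = 28.50 mGal
Δg_SB(B) = 982385.64 − 982566.45 + 0.3086×843.5 − 0.04193×1.88×843.5 = 13.00 mGal
Difference = 13.00 − (28.50) = -15.50 mGal

-15.5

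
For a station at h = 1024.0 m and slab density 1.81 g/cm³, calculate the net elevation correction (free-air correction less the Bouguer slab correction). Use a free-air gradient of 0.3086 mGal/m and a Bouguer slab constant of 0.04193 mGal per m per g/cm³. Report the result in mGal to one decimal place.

238.3

Combined gradient = 0.3086 − 0.04193 × 1.81 = 0.2327067 mGal/m
Combined elevation correction = 0.2327067 × 1024.0 = 238.3 mGal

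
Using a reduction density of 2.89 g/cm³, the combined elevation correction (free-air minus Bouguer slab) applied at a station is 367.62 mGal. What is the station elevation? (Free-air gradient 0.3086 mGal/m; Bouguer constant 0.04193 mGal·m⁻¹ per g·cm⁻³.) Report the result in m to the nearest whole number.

1961

Combined gradient = 0.3086 − 0.04193 × 2.89 = 0.1874223 mGal/m
h = 367.62 / 0.1874223 = 1961.45 m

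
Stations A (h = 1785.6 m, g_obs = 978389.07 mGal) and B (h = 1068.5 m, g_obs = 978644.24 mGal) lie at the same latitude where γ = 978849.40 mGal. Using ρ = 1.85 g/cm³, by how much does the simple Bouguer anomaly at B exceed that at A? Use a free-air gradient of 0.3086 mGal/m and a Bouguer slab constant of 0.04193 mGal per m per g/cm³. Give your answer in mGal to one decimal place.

89.5

Δg_SB(A) = 978389.07 − 978849.40 + 0.3086×1785.6 − 0.04193×1.85×1785.6 = -47.80 mGal
Δg_SB(B) = 978644.24 − 978849.40 + 0.3086×1068.5 − 0.04193×1.85×1068.5 = 41.70 mGal
Difference = 41.70 − (-47.80) = 89.50 mGal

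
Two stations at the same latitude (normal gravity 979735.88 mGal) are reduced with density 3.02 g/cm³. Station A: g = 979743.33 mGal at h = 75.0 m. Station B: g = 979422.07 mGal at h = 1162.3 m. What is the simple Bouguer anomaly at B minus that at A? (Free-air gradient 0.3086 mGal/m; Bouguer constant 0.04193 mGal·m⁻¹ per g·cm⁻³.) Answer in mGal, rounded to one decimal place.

-123.4

Δg_SB(A) = 979743.33 − 979735.88 + 0.3086×75.0 − 0.04193×3.02×75.0 = 21.10 mGal
Δg_SB(B) = 979422.07 − 979735.88 + 0.3086×1162.3 − 0.04193×3.02×1162.3 = -102.30 mGal
Difference = -102.30 − (21.10) = -123.40 mGal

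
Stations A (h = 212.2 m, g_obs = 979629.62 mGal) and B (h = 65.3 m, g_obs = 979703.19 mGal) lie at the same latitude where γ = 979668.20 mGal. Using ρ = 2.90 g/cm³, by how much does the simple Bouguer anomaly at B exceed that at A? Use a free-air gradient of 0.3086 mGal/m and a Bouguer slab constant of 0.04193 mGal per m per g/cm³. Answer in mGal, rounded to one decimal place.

Δg_SB(A) = 979629.62 − 979668.20 + 0.3086×212.2 − 0.04193×2.90×212.2 = 1.10 mGal
Δg_SB(B) = 979703.19 − 979668.20 + 0.3086×65.3 − 0.04193×2.90×65.3 = 47.20 mGal
Difference = 47.20 − (1.10) = 46.10 mGal

46.1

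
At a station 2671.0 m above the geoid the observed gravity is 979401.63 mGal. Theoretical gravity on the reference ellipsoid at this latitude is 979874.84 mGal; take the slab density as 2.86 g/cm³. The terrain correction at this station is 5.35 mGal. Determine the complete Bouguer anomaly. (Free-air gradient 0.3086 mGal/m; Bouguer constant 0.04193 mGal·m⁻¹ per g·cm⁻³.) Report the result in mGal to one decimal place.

36.1

Free-air correction = 0.3086 × 2671.0 = 824.27 mGal
Free-air anomaly = 979401.63 − 979874.84 + (824.27) = 351.06 mGal
Bouguer slab correction = 0.04193 × 2.86 × 2671.0 = 320.31 mGal
Simple Bouguer anomaly = 351.06 − (320.31) = 30.75 mGal
Complete Bouguer anomaly = 30.75 + 5.35 = 36.10 mGal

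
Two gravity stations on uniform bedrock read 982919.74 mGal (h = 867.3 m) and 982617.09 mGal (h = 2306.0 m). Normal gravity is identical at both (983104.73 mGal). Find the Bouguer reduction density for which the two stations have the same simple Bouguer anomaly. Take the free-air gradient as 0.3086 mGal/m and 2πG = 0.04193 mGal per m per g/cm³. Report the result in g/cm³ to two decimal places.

Δg_obs = 982617.09 − 982919.74 = -302.65 mGal over Δh = 2306.0 − 867.3 = 1438.7 m
Equal Bouguer anomalies ⇒ Δg_obs + (0.3086 − 0.04193ρ)·Δh = 0
0.3086 − 0.04193ρ = −Δg_obs/Δh = 0.21036
ρ = (0.3086 − 0.21036) / 0.04193 = 2.34 g/cm³

2.34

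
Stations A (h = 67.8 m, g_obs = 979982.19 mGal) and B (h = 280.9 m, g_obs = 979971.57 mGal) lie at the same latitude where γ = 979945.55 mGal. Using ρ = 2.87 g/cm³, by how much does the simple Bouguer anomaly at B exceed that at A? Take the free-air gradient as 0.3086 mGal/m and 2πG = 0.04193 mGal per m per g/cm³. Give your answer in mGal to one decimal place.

Δg_SB(A) = 979982.19 − 979945.55 + 0.3086×67.8 − 0.04193×2.87×67.8 = 49.40 mGal
Δg_SB(B) = 979971.57 − 979945.55 + 0.3086×280.9 − 0.04193×2.87×280.9 = 78.90 mGal
Difference = 78.90 − (49.40) = 29.50 mGal

29.5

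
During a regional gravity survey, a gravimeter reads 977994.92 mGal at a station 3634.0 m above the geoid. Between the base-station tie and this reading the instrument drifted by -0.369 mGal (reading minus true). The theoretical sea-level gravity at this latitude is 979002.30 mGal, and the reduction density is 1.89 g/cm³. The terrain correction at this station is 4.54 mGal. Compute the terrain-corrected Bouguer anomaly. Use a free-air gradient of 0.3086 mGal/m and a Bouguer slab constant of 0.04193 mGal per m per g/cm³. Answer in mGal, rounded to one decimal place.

Drift-corrected reading = 977994.92 − (-0.369) = 977995.289 mGal
Free-air correction = 0.3086 × 3634.0 = 1121.45 mGal
Free-air anomaly = 977995.289 − 979002.30 + (1121.45) = 114.439 mGal
Bouguer slab correction = 0.04193 × 1.89 × 3634.0 = 287.99 mGal
Simple Bouguer anomaly = 114.439 − (287.99) = -173.551 mGal
Complete Bouguer anomaly = -173.551 + 4.54 = -169.011 mGal

-169.0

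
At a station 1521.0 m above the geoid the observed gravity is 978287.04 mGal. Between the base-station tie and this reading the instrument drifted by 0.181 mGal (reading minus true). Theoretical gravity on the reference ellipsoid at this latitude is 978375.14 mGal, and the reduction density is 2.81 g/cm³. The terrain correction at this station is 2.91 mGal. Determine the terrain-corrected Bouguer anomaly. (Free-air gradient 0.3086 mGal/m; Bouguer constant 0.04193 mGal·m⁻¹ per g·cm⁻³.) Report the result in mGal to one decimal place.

204.8

Drift-corrected reading = 978287.04 − (0.181) = 978286.859 mGal
Free-air correction = 0.3086 × 1521.0 = 469.38 mGal
Free-air anomaly = 978286.859 − 978375.14 + (469.38) = 381.099 mGal
Bouguer slab correction = 0.04193 × 2.81 × 1521.0 = 179.21 mGal
Simple Bouguer anomaly = 381.099 − (179.21) = 201.889 mGal
Complete Bouguer anomaly = 201.889 + 2.91 = 204.799 mGal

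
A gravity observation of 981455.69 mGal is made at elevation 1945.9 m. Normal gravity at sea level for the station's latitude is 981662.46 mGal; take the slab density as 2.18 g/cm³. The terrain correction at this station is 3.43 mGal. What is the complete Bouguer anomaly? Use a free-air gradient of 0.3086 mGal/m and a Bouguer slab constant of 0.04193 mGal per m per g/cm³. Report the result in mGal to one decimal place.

219.3

Free-air correction = 0.3086 × 1945.9 = 600.50 mGal
Free-air anomaly = 981455.69 − 981662.46 + (600.50) = 393.73 mGal
Bouguer slab correction = 0.04193 × 2.18 × 1945.9 = 177.87 mGal
Simple Bouguer anomaly = 393.73 − (177.87) = 215.86 mGal
Complete Bouguer anomaly = 215.86 + 3.43 = 219.29 mGal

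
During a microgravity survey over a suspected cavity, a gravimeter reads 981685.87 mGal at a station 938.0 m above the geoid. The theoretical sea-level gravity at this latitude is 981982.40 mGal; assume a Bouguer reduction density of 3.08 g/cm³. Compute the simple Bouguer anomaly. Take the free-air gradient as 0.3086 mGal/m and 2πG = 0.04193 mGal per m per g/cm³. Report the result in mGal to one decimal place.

Free-air correction = 0.3086 × 938.0 = 289.47 mGal
Free-air anomaly = 981685.87 − 981982.40 + (289.47) = -7.06 mGal
Bouguer slab correction = 0.04193 × 3.08 × 938.0 = 121.14 mGal
Simple Bouguer anomaly = -7.06 − (121.14) = -128.20 mGal

-128.2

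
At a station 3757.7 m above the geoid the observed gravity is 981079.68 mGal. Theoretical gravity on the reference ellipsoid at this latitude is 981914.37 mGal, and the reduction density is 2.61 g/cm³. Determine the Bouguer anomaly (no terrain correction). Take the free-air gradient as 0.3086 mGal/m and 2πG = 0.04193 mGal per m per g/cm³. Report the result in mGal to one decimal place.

Free-air correction = 0.3086 × 3757.7 = 1159.63 mGal
Free-air anomaly = 981079.68 − 981914.37 + (1159.63) = 324.94 mGal
Bouguer slab correction = 0.04193 × 2.61 × 3757.7 = 411.23 mGal
Simple Bouguer anomaly = 324.94 − (411.23) = -86.29 mGal

-86.3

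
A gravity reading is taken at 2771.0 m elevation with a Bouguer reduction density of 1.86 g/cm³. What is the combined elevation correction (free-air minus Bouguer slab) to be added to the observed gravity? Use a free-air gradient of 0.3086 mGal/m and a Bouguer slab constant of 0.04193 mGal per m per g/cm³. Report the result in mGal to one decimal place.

Combined gradient = 0.3086 − 0.04193 × 1.86 = 0.2306102 mGal/m
Combined elevation correction = 0.2306102 × 2771.0 = 639.0 mGal

639.0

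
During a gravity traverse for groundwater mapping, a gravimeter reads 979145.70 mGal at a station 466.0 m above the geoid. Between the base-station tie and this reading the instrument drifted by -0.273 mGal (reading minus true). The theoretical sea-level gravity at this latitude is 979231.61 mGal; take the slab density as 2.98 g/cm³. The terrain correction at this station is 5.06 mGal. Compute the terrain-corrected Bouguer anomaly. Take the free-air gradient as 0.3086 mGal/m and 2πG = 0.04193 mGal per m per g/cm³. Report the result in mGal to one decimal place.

Drift-corrected reading = 979145.70 − (-0.273) = 979145.973 mGal
Free-air correction = 0.3086 × 466.0 = 143.81 mGal
Free-air anomaly = 979145.973 − 979231.61 + (143.81) = 58.173 mGal
Bouguer slab correction = 0.04193 × 2.98 × 466.0 = 58.23 mGal
Simple Bouguer anomaly = 58.173 − (58.23) = -0.057 mGal
Complete Bouguer anomaly = -0.057 + 5.06 = 5.003 mGal

5.0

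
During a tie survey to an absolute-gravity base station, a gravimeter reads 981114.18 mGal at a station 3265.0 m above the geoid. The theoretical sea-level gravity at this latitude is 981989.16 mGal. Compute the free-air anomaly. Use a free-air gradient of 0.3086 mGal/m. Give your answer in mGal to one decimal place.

Free-air correction = 0.3086 × 3265.0 = 1007.58 mGal
Free-air anomaly = 981114.18 − 981989.16 + (1007.58) = 132.60 mGal

132.6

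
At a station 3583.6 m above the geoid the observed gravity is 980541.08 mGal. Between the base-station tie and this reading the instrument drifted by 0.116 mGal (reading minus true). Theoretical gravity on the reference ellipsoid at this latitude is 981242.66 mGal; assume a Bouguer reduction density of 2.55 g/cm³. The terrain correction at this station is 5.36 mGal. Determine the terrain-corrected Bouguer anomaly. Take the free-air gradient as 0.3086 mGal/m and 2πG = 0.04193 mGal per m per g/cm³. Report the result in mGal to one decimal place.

26.4

Drift-corrected reading = 980541.08 − (0.116) = 980540.964 mGal
Free-air correction = 0.3086 × 3583.6 = 1105.90 mGal
Free-air anomaly = 980540.964 − 981242.66 + (1105.90) = 404.204 mGal
Bouguer slab correction = 0.04193 × 2.55 × 3583.6 = 383.16 mGal
Simple Bouguer anomaly = 404.204 − (383.16) = 21.044 mGal
Complete Bouguer anomaly = 21.044 + 5.36 = 26.404 mGal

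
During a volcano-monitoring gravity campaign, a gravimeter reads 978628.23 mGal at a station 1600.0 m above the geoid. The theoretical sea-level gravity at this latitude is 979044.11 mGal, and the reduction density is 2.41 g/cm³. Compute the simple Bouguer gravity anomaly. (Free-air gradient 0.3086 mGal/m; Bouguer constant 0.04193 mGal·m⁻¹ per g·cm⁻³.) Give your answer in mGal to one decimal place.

-83.8

Free-air correction = 0.3086 × 1600.0 = 493.76 mGal
Free-air anomaly = 978628.23 − 979044.11 + (493.76) = 77.88 mGal
Bouguer slab correction = 0.04193 × 2.41 × 1600.0 = 161.68 mGal
Simple Bouguer anomaly = 77.88 − (161.68) = -83.80 mGal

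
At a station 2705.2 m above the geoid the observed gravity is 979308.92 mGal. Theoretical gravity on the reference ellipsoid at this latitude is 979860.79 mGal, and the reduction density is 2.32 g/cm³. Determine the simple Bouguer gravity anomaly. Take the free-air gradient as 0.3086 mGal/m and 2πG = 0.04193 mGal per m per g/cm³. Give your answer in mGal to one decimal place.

Free-air correction = 0.3086 × 2705.2 = 834.82 mGal
Free-air anomaly = 979308.92 − 979860.79 + (834.82) = 282.95 mGal
Bouguer slab correction = 0.04193 × 2.32 × 2705.2 = 263.16 mGal
Simple Bouguer anomaly = 282.95 − (263.16) = 19.79 mGal

19.8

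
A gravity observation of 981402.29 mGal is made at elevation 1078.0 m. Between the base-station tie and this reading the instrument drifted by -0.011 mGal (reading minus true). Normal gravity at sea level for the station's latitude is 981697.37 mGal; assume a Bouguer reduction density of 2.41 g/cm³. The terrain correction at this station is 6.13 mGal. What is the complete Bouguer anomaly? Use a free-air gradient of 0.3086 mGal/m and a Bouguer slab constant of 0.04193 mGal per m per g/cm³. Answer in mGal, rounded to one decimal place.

Drift-corrected reading = 981402.29 − (-0.011) = 981402.301 mGal
Free-air correction = 0.3086 × 1078.0 = 332.67 mGal
Free-air anomaly = 981402.301 − 981697.37 + (332.67) = 37.601 mGal
Bouguer slab correction = 0.04193 × 2.41 × 1078.0 = 108.93 mGal
Simple Bouguer anomaly = 37.601 − (108.93) = -71.329 mGal
Complete Bouguer anomaly = -71.329 + 6.13 = -65.199 mGal

-65.2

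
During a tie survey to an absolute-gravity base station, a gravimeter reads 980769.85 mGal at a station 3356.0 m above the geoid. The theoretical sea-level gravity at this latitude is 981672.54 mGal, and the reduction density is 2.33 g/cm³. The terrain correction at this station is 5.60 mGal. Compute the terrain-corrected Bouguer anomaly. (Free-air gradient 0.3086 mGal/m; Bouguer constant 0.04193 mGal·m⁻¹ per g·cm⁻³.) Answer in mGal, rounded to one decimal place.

Free-air correction = 0.3086 × 3356.0 = 1035.66 mGal
Free-air anomaly = 980769.85 − 981672.54 + (1035.66) = 132.97 mGal
Bouguer slab correction = 0.04193 × 2.33 × 3356.0 = 327.87 mGal
Simple Bouguer anomaly = 132.97 − (327.87) = -194.90 mGal
Complete Bouguer anomaly = -194.90 + 5.60 = -189.30 mGal

-189.3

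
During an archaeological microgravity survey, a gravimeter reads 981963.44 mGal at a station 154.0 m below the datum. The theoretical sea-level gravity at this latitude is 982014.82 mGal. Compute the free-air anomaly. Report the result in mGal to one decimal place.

-98.9

Free-air correction = 0.3086 × -154.0 = -47.52 mGal
Free-air anomaly = 981963.44 − 982014.82 + (-47.52) = -98.90 mGal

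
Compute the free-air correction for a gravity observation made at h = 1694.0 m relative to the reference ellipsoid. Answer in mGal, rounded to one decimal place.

522.8

Free-air correction = 0.3086 × 1694.0 = 522.8 mGal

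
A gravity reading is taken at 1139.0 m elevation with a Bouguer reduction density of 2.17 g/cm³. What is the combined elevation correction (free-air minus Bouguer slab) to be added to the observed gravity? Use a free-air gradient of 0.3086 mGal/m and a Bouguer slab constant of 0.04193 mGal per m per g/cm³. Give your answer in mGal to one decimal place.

247.9

Combined gradient = 0.3086 − 0.04193 × 2.17 = 0.2176119 mGal/m
Combined elevation correction = 0.2176119 × 1139.0 = 247.9 mGal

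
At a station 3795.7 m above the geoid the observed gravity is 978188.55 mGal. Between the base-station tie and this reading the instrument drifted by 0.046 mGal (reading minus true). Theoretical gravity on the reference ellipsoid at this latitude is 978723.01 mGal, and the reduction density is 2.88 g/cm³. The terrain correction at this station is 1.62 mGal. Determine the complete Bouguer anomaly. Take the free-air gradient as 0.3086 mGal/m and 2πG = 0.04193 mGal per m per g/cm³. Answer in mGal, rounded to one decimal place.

Drift-corrected reading = 978188.55 − (0.046) = 978188.504 mGal
Free-air correction = 0.3086 × 3795.7 = 1171.35 mGal
Free-air anomaly = 978188.504 − 978723.01 + (1171.35) = 636.844 mGal
Bouguer slab correction = 0.04193 × 2.88 × 3795.7 = 458.36 mGal
Simple Bouguer anomaly = 636.844 − (458.36) = 178.484 mGal
Complete Bouguer anomaly = 178.484 + 1.62 = 180.104 mGal

180.1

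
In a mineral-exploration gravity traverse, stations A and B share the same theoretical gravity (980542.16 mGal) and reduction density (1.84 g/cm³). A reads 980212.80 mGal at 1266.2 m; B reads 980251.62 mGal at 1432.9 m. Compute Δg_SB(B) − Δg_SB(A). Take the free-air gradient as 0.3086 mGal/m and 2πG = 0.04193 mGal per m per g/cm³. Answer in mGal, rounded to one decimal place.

Δg_SB(A) = 980212.80 − 980542.16 + 0.3086×1266.2 − 0.04193×1.84×1266.2 = -36.30 mGal
Δg_SB(B) = 980251.62 − 980542.16 + 0.3086×1432.9 − 0.04193×1.84×1432.9 = 41.10 mGal
Difference = 41.10 − (-36.30) = 77.40 mGal

77.4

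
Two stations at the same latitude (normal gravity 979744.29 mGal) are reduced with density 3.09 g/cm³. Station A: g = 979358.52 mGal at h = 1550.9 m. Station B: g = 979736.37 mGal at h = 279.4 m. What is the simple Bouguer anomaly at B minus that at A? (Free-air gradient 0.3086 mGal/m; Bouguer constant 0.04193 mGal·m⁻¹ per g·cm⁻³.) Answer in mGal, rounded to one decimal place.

150.2

Δg_SB(A) = 979358.52 − 979744.29 + 0.3086×1550.9 − 0.04193×3.09×1550.9 = -108.10 mGal
Δg_SB(B) = 979736.37 − 979744.29 + 0.3086×279.4 − 0.04193×3.09×279.4 = 42.10 mGal
Difference = 42.10 − (-108.10) = 150.20 mGal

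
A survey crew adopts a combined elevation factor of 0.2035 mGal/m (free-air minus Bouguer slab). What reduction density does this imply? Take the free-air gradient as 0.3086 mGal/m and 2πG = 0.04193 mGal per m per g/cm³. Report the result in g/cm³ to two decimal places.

0.2035 = 0.3086 − 0.04193 × ρ
ρ = (0.3086 − 0.2035) / 0.04193 = 2.51 g/cm³

2.51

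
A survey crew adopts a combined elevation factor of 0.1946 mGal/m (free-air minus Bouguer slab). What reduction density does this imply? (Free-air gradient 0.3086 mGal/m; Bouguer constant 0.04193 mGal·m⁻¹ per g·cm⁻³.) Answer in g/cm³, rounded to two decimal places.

0.1946 = 0.3086 − 0.04193 × ρ
ρ = (0.3086 − 0.1946) / 0.04193 = 2.72 g/cm³

2.72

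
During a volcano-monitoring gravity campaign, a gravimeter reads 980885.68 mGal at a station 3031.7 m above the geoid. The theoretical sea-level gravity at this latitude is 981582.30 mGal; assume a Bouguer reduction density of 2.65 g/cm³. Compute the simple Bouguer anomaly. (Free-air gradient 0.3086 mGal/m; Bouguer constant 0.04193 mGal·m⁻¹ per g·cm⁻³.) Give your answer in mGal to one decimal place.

Free-air correction = 0.3086 × 3031.7 = 935.58 mGal
Free-air anomaly = 980885.68 − 981582.30 + (935.58) = 238.96 mGal
Bouguer slab correction = 0.04193 × 2.65 × 3031.7 = 336.87 mGal
Simple Bouguer anomaly = 238.96 − (336.87) = -97.91 mGal

-97.9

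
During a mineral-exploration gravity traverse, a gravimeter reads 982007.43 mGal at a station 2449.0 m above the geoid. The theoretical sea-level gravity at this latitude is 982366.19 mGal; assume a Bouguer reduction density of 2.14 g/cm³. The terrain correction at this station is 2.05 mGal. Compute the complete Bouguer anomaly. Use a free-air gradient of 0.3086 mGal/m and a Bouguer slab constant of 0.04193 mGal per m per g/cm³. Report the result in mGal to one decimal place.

Free-air correction = 0.3086 × 2449.0 = 755.76 mGal
Free-air anomaly = 982007.43 − 982366.19 + (755.76) = 397.00 mGal
Bouguer slab correction = 0.04193 × 2.14 × 2449.0 = 219.75 mGal
Simple Bouguer anomaly = 397.00 − (219.75) = 177.25 mGal
Complete Bouguer anomaly = 177.25 + 2.05 = 179.30 mGal

179.3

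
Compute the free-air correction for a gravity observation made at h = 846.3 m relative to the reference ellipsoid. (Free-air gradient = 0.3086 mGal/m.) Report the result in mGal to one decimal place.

261.2

Free-air correction = 0.3086 × 846.3 = 261.2 mGal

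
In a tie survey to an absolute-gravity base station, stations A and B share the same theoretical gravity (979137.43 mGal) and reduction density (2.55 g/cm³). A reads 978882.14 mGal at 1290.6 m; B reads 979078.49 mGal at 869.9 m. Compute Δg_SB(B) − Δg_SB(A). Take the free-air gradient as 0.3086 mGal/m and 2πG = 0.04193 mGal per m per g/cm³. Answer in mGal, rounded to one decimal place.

Δg_SB(A) = 978882.14 − 979137.43 + 0.3086×1290.6 − 0.04193×2.55×1290.6 = 5.00 mGal
Δg_SB(B) = 979078.49 − 979137.43 + 0.3086×869.9 − 0.04193×2.55×869.9 = 116.50 mGal
Difference = 116.50 − (5.00) = 111.50 mGal

111.5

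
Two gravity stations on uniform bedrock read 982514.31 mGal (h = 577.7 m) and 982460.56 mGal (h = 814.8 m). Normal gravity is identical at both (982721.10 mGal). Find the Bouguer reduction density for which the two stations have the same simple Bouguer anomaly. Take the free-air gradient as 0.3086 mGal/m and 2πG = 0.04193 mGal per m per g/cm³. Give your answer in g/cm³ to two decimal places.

1.95

Δg_obs = 982460.56 − 982514.31 = -53.75 mGal over Δh = 814.8 − 577.7 = 237.1 m
Equal Bouguer anomalies ⇒ Δg_obs + (0.3086 − 0.04193ρ)·Δh = 0
0.3086 − 0.04193ρ = −Δg_obs/Δh = 0.22670
ρ = (0.3086 − 0.22670) / 0.04193 = 1.95 g/cm³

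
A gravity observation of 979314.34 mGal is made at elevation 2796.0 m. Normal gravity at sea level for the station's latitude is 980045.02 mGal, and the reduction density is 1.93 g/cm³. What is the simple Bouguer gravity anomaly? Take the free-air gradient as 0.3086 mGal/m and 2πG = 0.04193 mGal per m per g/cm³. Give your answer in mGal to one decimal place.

-94.1

Free-air correction = 0.3086 × 2796.0 = 862.85 mGal
Free-air anomaly = 979314.34 − 980045.02 + (862.85) = 132.17 mGal
Bouguer slab correction = 0.04193 × 1.93 × 2796.0 = 226.27 mGal
Simple Bouguer anomaly = 132.17 − (226.27) = -94.10 mGal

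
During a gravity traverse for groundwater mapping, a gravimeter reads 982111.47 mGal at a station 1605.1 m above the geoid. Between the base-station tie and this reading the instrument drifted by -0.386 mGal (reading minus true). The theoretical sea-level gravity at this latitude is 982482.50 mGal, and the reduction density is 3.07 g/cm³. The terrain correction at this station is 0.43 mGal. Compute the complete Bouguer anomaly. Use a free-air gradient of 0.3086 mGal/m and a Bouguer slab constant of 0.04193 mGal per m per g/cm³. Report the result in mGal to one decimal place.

-81.5

Drift-corrected reading = 982111.47 − (-0.386) = 982111.856 mGal
Free-air correction = 0.3086 × 1605.1 = 495.33 mGal
Free-air anomaly = 982111.856 − 982482.50 + (495.33) = 124.686 mGal
Bouguer slab correction = 0.04193 × 3.07 × 1605.1 = 206.62 mGal
Simple Bouguer anomaly = 124.686 − (206.62) = -81.934 mGal
Complete Bouguer anomaly = -81.934 + 0.43 = -81.504 mGal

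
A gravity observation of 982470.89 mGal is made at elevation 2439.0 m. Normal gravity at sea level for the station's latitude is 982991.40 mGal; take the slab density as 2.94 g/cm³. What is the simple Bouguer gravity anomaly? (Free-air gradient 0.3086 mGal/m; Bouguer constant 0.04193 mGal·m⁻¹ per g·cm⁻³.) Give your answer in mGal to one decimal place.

Free-air correction = 0.3086 × 2439.0 = 752.68 mGal
Free-air anomaly = 982470.89 − 982991.40 + (752.68) = 232.17 mGal
Bouguer slab correction = 0.04193 × 2.94 × 2439.0 = 300.67 mGal
Simple Bouguer anomaly = 232.17 − (300.67) = -68.50 mGal

-68.5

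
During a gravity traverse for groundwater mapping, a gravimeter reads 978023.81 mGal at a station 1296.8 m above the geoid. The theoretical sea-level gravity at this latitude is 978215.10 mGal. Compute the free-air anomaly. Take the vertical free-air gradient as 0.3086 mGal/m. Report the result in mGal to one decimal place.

208.9

Free-air correction = 0.3086 × 1296.8 = 400.19 mGal
Free-air anomaly = 978023.81 − 978215.10 + (400.19) = 208.90 mGal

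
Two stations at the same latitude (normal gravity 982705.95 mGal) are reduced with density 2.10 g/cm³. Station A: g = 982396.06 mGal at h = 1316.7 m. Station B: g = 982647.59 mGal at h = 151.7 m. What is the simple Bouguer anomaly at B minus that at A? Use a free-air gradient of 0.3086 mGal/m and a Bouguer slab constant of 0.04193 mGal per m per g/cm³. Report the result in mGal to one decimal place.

Δg_SB(A) = 982396.06 − 982705.95 + 0.3086×1316.7 − 0.04193×2.10×1316.7 = -19.50 mGal
Δg_SB(B) = 982647.59 − 982705.95 + 0.3086×151.7 − 0.04193×2.10×151.7 = -24.90 mGal
Difference = -24.90 − (-19.50) = -5.40 mGal

-5.4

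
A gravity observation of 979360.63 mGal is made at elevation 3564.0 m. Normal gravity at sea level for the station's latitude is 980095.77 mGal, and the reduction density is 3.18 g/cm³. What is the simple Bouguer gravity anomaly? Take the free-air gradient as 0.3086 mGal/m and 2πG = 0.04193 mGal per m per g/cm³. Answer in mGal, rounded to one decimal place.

Free-air correction = 0.3086 × 3564.0 = 1099.85 mGal
Free-air anomaly = 979360.63 − 980095.77 + (1099.85) = 364.71 mGal
Bouguer slab correction = 0.04193 × 3.18 × 3564.0 = 475.21 mGal
Simple Bouguer anomaly = 364.71 − (475.21) = -110.50 mGal

-110.5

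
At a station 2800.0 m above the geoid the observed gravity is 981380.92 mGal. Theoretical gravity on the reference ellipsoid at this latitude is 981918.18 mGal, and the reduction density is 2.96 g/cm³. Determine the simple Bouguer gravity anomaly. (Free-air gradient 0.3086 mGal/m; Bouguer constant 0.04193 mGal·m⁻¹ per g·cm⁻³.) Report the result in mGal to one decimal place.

-20.7

Free-air correction = 0.3086 × 2800.0 = 864.08 mGal
Free-air anomaly = 981380.92 − 981918.18 + (864.08) = 326.82 mGal
Bouguer slab correction = 0.04193 × 2.96 × 2800.0 = 347.52 mGal
Simple Bouguer anomaly = 326.82 − (347.52) = -20.70 mGal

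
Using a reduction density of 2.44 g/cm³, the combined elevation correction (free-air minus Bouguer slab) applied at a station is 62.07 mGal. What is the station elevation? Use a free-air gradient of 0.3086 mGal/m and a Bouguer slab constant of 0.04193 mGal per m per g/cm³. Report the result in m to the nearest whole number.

301

Combined gradient = 0.3086 − 0.04193 × 2.44 = 0.2062908 mGal/m
h = 62.07 / 0.2062908 = 300.89 m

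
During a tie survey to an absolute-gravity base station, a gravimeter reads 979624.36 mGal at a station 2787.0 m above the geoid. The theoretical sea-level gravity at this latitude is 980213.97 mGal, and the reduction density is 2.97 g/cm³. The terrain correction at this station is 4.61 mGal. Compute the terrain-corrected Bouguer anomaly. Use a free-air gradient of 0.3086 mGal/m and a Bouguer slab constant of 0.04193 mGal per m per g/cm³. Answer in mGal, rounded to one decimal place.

-72.0

Free-air correction = 0.3086 × 2787.0 = 860.07 mGal
Free-air anomaly = 979624.36 − 980213.97 + (860.07) = 270.46 mGal
Bouguer slab correction = 0.04193 × 2.97 × 2787.0 = 347.07 mGal
Simple Bouguer anomaly = 270.46 − (347.07) = -76.61 mGal
Complete Bouguer anomaly = -76.61 + 4.61 = -72.00 mGal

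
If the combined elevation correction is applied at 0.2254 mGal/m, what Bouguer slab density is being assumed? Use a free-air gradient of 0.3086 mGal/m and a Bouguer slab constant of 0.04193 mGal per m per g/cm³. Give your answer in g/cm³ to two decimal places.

0.2254 = 0.3086 − 0.04193 × ρ
ρ = (0.3086 − 0.2254) / 0.04193 = 1.98 g/cm³

1.98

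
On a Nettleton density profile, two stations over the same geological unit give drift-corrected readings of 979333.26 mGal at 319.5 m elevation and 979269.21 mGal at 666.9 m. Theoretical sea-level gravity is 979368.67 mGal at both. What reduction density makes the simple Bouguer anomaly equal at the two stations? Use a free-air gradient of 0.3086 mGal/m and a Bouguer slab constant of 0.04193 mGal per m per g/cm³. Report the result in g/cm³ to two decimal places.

Δg_obs = 979269.21 − 979333.26 = -64.05 mGal over Δh = 666.9 − 319.5 = 347.4 m
Equal Bouguer anomalies ⇒ Δg_obs + (0.3086 − 0.04193ρ)·Δh = 0
0.3086 − 0.04193ρ = −Δg_obs/Δh = 0.18437
ρ = (0.3086 − 0.18437) / 0.04193 = 2.96 g/cm³

2.96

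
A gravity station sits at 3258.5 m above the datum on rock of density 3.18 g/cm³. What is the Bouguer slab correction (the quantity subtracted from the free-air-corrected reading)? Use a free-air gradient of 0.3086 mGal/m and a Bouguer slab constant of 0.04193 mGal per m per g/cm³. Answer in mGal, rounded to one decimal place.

Bouguer slab correction = 0.04193 × 3.18 × 3258.5 = 434.5 mGal

434.5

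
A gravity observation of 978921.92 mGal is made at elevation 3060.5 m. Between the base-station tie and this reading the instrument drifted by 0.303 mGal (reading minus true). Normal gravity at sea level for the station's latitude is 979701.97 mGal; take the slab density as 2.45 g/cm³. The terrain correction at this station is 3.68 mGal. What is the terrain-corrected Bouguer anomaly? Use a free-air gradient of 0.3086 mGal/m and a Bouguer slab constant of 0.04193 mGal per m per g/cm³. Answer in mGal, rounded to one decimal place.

Drift-corrected reading = 978921.92 − (0.303) = 978921.617 mGal
Free-air correction = 0.3086 × 3060.5 = 944.47 mGal
Free-air anomaly = 978921.617 − 979701.97 + (944.47) = 164.117 mGal
Bouguer slab correction = 0.04193 × 2.45 × 3060.5 = 314.40 mGal
Simple Bouguer anomaly = 164.117 − (314.40) = -150.283 mGal
Complete Bouguer anomaly = -150.283 + 3.68 = -146.603 mGal

-146.6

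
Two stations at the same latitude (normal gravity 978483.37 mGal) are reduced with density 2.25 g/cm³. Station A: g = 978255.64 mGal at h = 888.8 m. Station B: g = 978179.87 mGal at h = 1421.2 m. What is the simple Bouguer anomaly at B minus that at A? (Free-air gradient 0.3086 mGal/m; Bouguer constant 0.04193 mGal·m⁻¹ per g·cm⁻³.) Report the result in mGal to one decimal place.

Δg_SB(A) = 978255.64 − 978483.37 + 0.3086×888.8 − 0.04193×2.25×888.8 = -37.30 mGal
Δg_SB(B) = 978179.87 − 978483.37 + 0.3086×1421.2 − 0.04193×2.25×1421.2 = 1.00 mGal
Difference = 1.00 − (-37.30) = 38.30 mGal

38.3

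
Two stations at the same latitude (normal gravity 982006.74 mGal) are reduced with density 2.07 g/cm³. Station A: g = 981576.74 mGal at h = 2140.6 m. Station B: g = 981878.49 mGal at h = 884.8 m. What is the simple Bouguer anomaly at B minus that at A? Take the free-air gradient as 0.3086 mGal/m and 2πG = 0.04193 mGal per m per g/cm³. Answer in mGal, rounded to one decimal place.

Δg_SB(A) = 981576.74 − 982006.74 + 0.3086×2140.6 − 0.04193×2.07×2140.6 = 44.80 mGal
Δg_SB(B) = 981878.49 − 982006.74 + 0.3086×884.8 − 0.04193×2.07×884.8 = 68.00 mGal
Difference = 68.00 − (44.80) = 23.20 mGal

23.2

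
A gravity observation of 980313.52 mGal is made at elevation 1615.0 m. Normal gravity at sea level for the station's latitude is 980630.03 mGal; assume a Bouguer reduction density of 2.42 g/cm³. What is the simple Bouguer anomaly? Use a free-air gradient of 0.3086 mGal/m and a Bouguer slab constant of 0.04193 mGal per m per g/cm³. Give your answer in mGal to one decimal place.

Free-air correction = 0.3086 × 1615.0 = 498.39 mGal
Free-air anomaly = 980313.52 − 980630.03 + (498.39) = 181.88 mGal
Bouguer slab correction = 0.04193 × 2.42 × 1615.0 = 163.88 mGal
Simple Bouguer anomaly = 181.88 − (163.88) = 18.00 mGal

18.0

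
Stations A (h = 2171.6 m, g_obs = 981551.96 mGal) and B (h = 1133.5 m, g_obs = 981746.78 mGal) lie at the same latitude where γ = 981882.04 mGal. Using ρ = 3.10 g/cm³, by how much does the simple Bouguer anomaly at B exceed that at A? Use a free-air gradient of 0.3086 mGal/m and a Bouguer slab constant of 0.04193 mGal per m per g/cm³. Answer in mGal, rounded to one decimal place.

Δg_SB(A) = 981551.96 − 981882.04 + 0.3086×2171.6 − 0.04193×3.10×2171.6 = 57.80 mGal
Δg_SB(B) = 981746.78 − 981882.04 + 0.3086×1133.5 − 0.04193×3.10×1133.5 = 67.20 mGal
Difference = 67.20 − (57.80) = 9.40 mGal

9.4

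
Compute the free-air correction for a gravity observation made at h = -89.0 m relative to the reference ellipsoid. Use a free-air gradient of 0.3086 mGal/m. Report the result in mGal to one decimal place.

Free-air correction = 0.3086 × -89.0 = -27.5 mGal

-27.5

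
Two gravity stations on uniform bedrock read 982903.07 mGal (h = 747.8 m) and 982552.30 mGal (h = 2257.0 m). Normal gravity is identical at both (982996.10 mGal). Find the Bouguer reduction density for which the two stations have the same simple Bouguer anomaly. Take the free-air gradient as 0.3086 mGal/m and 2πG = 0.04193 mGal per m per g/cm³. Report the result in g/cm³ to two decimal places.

Δg_obs = 982552.30 − 982903.07 = -350.77 mGal over Δh = 2257.0 − 747.8 = 1509.2 m
Equal Bouguer anomalies ⇒ Δg_obs + (0.3086 − 0.04193ρ)·Δh = 0
0.3086 − 0.04193ρ = −Δg_obs/Δh = 0.23242
ρ = (0.3086 − 0.23242) / 0.04193 = 1.82 g/cm³

1.82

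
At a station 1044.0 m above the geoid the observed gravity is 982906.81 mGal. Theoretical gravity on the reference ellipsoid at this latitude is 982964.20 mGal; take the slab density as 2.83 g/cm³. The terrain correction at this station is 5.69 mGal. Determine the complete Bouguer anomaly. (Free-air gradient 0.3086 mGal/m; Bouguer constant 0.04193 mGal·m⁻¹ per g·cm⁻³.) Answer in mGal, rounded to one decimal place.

146.6

Free-air correction = 0.3086 × 1044.0 = 322.18 mGal
Free-air anomaly = 982906.81 − 982964.20 + (322.18) = 264.79 mGal
Bouguer slab correction = 0.04193 × 2.83 × 1044.0 = 123.88 mGal
Simple Bouguer anomaly = 264.79 − (123.88) = 140.91 mGal
Complete Bouguer anomaly = 140.91 + 5.69 = 146.60 mGal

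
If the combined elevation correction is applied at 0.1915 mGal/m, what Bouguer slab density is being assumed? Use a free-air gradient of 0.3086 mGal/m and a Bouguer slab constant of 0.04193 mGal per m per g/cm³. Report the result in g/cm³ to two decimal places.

0.1915 = 0.3086 − 0.04193 × ρ
ρ = (0.3086 − 0.1915) / 0.04193 = 2.79 g/cm³

2.79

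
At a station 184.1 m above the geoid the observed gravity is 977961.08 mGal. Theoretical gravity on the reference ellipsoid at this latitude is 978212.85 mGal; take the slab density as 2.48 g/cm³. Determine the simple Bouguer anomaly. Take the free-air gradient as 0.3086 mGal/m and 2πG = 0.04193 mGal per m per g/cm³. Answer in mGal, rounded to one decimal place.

Free-air correction = 0.3086 × 184.1 = 56.81 mGal
Free-air anomaly = 977961.08 − 978212.85 + (56.81) = -194.96 mGal
Bouguer slab correction = 0.04193 × 2.48 × 184.1 = 19.14 mGal
Simple Bouguer anomaly = -194.96 − (19.14) = -214.10 mGal

-214.1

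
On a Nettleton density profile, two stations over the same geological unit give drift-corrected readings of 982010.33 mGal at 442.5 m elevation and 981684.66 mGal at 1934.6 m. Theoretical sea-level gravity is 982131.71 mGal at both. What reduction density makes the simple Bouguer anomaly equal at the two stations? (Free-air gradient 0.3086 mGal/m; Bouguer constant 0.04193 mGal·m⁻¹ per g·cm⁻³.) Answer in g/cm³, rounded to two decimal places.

2.15

Δg_obs = 981684.66 − 982010.33 = -325.67 mGal over Δh = 1934.6 − 442.5 = 1492.1 m
Equal Bouguer anomalies ⇒ Δg_obs + (0.3086 − 0.04193ρ)·Δh = 0
0.3086 − 0.04193ρ = −Δg_obs/Δh = 0.21826
ρ = (0.3086 − 0.21826) / 0.04193 = 2.15 g/cm³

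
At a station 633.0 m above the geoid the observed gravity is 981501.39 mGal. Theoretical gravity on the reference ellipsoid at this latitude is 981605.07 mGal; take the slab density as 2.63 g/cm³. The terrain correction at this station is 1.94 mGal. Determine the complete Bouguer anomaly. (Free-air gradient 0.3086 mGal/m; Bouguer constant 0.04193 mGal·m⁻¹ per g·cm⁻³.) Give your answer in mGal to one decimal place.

Free-air correction = 0.3086 × 633.0 = 195.34 mGal
Free-air anomaly = 981501.39 − 981605.07 + (195.34) = 91.66 mGal
Bouguer slab correction = 0.04193 × 2.63 × 633.0 = 69.80 mGal
Simple Bouguer anomaly = 91.66 − (69.80) = 21.86 mGal
Complete Bouguer anomaly = 21.86 + 1.94 = 23.80 mGal

23.8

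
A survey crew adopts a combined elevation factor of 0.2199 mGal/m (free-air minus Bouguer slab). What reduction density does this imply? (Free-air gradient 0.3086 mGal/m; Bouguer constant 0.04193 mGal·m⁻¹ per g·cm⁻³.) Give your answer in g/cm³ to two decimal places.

2.12

0.2199 = 0.3086 − 0.04193 × ρ
ρ = (0.3086 − 0.2199) / 0.04193 = 2.12 g/cm³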